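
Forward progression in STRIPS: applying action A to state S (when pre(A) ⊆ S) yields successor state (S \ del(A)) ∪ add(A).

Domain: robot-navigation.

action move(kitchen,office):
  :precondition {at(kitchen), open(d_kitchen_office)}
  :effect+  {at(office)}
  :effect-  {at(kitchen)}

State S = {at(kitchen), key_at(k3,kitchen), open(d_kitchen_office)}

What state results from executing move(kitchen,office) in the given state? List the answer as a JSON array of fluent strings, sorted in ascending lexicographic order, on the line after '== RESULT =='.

Compute (S \ del) ∪ add:
  pre ⊆ S: {at(kitchen), open(d_kitchen_office)} ⊆ S  — applicable
  S \ del = {key_at(k3,kitchen), open(d_kitchen_office)}
  ∪ add   = {at(office), key_at(k3,kitchen), open(d_kitchen_office)}

== RESULT ==
["at(office)", "key_at(k3,kitchen)", "open(d_kitchen_office)"]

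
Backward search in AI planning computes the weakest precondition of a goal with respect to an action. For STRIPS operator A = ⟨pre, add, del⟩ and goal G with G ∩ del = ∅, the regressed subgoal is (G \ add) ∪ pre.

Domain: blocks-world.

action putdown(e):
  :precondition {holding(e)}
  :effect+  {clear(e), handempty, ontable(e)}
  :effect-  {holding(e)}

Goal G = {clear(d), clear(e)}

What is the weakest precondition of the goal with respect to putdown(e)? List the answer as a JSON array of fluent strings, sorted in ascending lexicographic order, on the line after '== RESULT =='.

Compute (G \ add) ∪ pre:
  G ∩ del = {}  (empty — regression defined)
  G \ add = {clear(d), clear(e)} \ {clear(e), handempty, ontable(e)} = {clear(d)}
  ∪ pre   = {clear(d)} ∪ {holding(e)}
          = {clear(d), holding(e)}

== RESULT ==
["clear(d)", "holding(e)"]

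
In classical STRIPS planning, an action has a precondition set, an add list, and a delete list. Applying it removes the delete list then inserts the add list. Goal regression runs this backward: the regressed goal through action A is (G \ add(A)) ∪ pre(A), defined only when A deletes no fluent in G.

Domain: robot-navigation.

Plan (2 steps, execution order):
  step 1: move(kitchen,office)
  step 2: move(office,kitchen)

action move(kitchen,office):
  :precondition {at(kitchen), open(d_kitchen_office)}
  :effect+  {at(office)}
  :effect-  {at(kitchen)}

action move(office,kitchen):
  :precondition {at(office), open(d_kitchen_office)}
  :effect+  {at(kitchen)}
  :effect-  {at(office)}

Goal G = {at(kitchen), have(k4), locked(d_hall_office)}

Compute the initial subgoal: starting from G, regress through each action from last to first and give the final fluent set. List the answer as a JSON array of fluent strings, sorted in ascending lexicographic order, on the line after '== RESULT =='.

Work backward from the goal:
  through step 2 (move(office,kitchen)): drop {at(kitchen)}, keep {have(k4), locked(d_hall_office)}, require {at(office), open(d_kitchen_office)}
    → {at(office), have(k4), locked(d_hall_office), open(d_kitchen_office)}
  through step 1 (move(kitchen,office)): drop {at(office)}, keep {have(k4), locked(d_hall_office), open(d_kitchen_office)}, require {at(kitchen), open(d_kitchen_office)}
    → {at(kitchen), have(k4), locked(d_hall_office), open(d_kitchen_office)}

== RESULT ==
["at(kitchen)", "have(k4)", "locked(d_hall_office)", "open(d_kitchen_office)"]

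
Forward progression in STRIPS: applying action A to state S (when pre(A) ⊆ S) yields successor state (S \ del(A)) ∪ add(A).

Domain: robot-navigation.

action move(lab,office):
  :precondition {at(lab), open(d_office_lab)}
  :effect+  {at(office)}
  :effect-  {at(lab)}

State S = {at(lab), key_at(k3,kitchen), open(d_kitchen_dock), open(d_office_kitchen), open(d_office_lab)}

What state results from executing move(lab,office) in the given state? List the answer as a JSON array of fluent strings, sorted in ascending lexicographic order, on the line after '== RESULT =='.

Progress:
  pre ⊆ S: {at(lab), open(d_office_lab)} ⊆ S  — applicable
  S \ del = {key_at(k3,kitchen), open(d_kitchen_dock), open(d_office_kitchen), open(d_office_lab)}
  ∪ add   = {at(office), key_at(k3,kitchen), open(d_kitchen_dock), open(d_office_kitchen), open(d_office_lab)}

== RESULT ==
["at(office)", "key_at(k3,kitchen)", "open(d_kitchen_dock)", "open(d_office_kitchen)", "open(d_office_lab)"]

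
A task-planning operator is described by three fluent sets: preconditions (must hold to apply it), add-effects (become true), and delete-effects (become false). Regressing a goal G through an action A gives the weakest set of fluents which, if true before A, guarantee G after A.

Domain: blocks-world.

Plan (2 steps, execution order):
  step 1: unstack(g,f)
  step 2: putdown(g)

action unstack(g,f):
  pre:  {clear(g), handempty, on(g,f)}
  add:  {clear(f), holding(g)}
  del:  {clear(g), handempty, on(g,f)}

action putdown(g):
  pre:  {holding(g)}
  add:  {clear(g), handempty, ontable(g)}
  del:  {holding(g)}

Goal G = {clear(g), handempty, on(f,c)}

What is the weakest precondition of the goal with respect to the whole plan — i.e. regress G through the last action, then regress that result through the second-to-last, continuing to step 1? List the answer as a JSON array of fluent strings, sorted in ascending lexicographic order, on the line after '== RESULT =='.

Work backward from the goal:
  through step 2 (putdown(g)): drop {clear(g), handempty}, keep {on(f,c)}, require {holding(g)}
    → {holding(g), on(f,c)}
  through step 1 (unstack(g,f)): drop {holding(g)}, keep {on(f,c)}, require {clear(g), handempty, on(g,f)}
    → {clear(g), handempty, on(f,c), on(g,f)}

== RESULT ==
["clear(g)", "handempty", "on(f,c)", "on(g,f)"]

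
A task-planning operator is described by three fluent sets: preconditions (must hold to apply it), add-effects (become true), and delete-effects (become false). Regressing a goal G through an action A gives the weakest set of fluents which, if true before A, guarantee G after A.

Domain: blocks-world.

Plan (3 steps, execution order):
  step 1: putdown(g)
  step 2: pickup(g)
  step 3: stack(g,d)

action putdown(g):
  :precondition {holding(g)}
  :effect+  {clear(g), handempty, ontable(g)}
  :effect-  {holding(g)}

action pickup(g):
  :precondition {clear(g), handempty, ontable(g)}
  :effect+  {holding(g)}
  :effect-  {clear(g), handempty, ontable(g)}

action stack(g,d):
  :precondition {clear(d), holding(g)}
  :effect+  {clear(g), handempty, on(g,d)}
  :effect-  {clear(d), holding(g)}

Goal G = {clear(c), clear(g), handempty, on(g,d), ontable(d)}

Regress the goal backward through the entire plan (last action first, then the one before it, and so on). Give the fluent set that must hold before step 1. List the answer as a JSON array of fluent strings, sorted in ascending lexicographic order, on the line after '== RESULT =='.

Regress step by step:
  through step 3 (stack(g,d)): drop {clear(g), handempty, on(g,d)}, keep {clear(c), ontable(d)}, require {clear(d), holding(g)}
    → {clear(c), clear(d), holding(g), ontable(d)}
  through step 2 (pickup(g)): drop {holding(g)}, keep {clear(c), clear(d), ontable(d)}, require {clear(g), handempty, ontable(g)}
    → {clear(c), clear(d), clear(g), handempty, ontable(d), ontable(g)}
  through step 1 (putdown(g)): drop {clear(g), handempty, ontable(g)}, keep {clear(c), clear(d), ontable(d)}, require {holding(g)}
    → {clear(c), clear(d), holding(g), ontable(d)}

== RESULT ==
["clear(c)", "clear(d)", "holding(g)", "ontable(d)"]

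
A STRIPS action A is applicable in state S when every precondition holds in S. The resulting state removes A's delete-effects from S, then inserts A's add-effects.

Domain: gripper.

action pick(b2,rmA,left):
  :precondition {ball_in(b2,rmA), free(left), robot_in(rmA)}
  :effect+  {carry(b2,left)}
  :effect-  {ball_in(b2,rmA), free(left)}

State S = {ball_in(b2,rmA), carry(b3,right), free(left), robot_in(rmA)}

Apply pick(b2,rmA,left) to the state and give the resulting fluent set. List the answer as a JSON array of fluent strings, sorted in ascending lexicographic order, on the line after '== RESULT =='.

Compute (S \ del) ∪ add:
  pre ⊆ S: {ball_in(b2,rmA), free(left), robot_in(rmA)} ⊆ S  — applicable
  S \ del = {carry(b3,right), robot_in(rmA)}
  ∪ add   = {carry(b2,left), carry(b3,right), robot_in(rmA)}

== RESULT ==
["carry(b2,left)", "carry(b3,right)", "robot_in(rmA)"]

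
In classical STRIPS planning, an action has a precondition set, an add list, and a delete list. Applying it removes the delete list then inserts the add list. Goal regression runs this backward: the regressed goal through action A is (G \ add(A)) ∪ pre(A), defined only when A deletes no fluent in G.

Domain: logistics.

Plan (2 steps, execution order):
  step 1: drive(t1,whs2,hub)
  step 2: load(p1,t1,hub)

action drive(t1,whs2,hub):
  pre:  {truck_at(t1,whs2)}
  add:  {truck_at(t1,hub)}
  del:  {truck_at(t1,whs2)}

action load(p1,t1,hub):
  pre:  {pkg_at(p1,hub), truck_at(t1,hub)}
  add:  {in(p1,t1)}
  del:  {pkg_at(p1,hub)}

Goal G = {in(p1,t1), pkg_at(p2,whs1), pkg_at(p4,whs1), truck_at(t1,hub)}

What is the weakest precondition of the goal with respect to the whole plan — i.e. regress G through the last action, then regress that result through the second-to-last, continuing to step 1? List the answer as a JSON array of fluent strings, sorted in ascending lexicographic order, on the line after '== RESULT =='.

Work backward from the goal:
  through step 2 (load(p1,t1,hub)): drop {in(p1,t1)}, keep {pkg_at(p2,whs1), pkg_at(p4,whs1), truck_at(t1,hub)}, require {pkg_at(p1,hub), truck_at(t1,hub)}
    → {pkg_at(p1,hub), pkg_at(p2,whs1), pkg_at(p4,whs1), truck_at(t1,hub)}
  through step 1 (drive(t1,whs2,hub)): drop {truck_at(t1,hub)}, keep {pkg_at(p1,hub), pkg_at(p2,whs1), pkg_at(p4,whs1)}, require {truck_at(t1,whs2)}
    → {pkg_at(p1,hub), pkg_at(p2,whs1), pkg_at(p4,whs1), truck_at(t1,whs2)}

== RESULT ==
["pkg_at(p1,hub)", "pkg_at(p2,whs1)", "pkg_at(p4,whs1)", "truck_at(t1,whs2)"]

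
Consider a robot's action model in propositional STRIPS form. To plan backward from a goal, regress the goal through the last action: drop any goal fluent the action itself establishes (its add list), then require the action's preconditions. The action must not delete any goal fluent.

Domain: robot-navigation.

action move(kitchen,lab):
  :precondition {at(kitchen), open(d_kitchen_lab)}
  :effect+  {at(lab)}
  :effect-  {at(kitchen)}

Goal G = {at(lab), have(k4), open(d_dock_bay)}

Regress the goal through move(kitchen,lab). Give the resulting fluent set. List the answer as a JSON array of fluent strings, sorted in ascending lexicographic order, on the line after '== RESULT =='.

Compute (G \ add) ∪ pre:
  G ∩ del = {}  (empty — regression defined)
  G \ add = {at(lab), have(k4), open(d_dock_bay)} \ {at(lab)} = {have(k4), open(d_dock_bay)}
  ∪ pre   = {have(k4), open(d_dock_bay)} ∪ {at(kitchen), open(d_kitchen_lab)}
          = {at(kitchen), have(k4), open(d_dock_bay), open(d_kitchen_lab)}

== RESULT ==
["at(kitchen)", "have(k4)", "open(d_dock_bay)", "open(d_kitchen_lab)"]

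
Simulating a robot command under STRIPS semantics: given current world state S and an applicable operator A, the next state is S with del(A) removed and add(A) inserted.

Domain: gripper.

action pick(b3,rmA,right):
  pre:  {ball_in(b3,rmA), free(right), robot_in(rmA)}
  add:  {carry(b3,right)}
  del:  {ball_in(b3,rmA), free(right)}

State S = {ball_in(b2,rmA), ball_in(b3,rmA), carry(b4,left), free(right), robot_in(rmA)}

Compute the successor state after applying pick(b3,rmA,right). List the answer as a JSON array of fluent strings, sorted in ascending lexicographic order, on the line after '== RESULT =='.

Compute (S \ del) ∪ add:
  pre ⊆ S: {ball_in(b3,rmA), free(right), robot_in(rmA)} ⊆ S  — applicable
  S \ del = {ball_in(b2,rmA), carry(b4,left), robot_in(rmA)}
  ∪ add   = {ball_in(b2,rmA), carry(b3,right), carry(b4,left), robot_in(rmA)}

== RESULT ==
["ball_in(b2,rmA)", "carry(b3,right)", "carry(b4,left)", "robot_in(rmA)"]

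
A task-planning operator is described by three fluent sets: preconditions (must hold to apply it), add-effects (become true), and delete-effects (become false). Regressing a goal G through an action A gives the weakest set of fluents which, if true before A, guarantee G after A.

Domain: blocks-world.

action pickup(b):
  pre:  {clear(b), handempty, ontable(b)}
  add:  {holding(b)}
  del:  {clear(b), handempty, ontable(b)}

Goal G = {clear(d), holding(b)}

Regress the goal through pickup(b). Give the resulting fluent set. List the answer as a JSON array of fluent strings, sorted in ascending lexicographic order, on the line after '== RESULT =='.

Compute (G \ add) ∪ pre:
  G ∩ del = {}  (empty — regression defined)
  G \ add = {clear(d), holding(b)} \ {holding(b)} = {clear(d)}
  ∪ pre   = {clear(d)} ∪ {clear(b), handempty, ontable(b)}
          = {clear(b), clear(d), handempty, ontable(b)}

== RESULT ==
["clear(b)", "clear(d)", "handempty", "ontable(b)"]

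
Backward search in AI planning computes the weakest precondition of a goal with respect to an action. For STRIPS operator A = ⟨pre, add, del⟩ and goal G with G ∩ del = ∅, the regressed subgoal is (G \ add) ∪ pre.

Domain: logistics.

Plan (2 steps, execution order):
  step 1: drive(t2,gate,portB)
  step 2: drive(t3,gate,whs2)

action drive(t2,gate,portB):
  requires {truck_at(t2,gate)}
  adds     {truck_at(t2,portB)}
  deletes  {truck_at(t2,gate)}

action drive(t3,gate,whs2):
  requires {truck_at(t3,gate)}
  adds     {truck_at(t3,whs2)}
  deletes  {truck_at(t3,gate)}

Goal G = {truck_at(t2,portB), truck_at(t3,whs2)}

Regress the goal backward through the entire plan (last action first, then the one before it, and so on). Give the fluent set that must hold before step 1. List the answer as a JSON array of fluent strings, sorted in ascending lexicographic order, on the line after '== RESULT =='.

Regress step by step:
  through step 2 (drive(t3,gate,whs2)): drop {truck_at(t3,whs2)}, keep {truck_at(t2,portB)}, require {truck_at(t3,gate)}
    → {truck_at(t2,portB), truck_at(t3,gate)}
  through step 1 (drive(t2,gate,portB)): drop {truck_at(t2,portB)}, keep {truck_at(t3,gate)}, require {truck_at(t2,gate)}
    → {truck_at(t2,gate), truck_at(t3,gate)}

== RESULT ==
["truck_at(t2,gate)", "truck_at(t3,gate)"]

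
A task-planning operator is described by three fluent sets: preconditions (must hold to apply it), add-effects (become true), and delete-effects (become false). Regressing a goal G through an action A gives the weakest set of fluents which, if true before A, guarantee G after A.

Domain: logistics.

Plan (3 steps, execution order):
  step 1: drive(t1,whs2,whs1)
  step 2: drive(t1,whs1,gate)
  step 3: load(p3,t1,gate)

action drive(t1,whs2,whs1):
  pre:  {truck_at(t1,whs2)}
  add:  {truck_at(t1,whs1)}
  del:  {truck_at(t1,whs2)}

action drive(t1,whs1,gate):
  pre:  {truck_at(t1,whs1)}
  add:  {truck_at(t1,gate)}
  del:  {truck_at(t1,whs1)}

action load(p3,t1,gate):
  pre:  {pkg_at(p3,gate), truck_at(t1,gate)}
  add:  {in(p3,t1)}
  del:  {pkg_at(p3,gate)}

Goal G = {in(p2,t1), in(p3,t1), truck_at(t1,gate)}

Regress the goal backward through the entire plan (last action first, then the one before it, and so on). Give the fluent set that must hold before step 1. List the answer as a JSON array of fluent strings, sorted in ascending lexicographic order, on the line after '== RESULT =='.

Work backward from the goal:
  through step 3 (load(p3,t1,gate)): drop {in(p3,t1)}, keep {in(p2,t1), truck_at(t1,gate)}, require {pkg_at(p3,gate), truck_at(t1,gate)}
    → {in(p2,t1), pkg_at(p3,gate), truck_at(t1,gate)}
  through step 2 (drive(t1,whs1,gate)): drop {truck_at(t1,gate)}, keep {in(p2,t1), pkg_at(p3,gate)}, require {truck_at(t1,whs1)}
    → {in(p2,t1), pkg_at(p3,gate), truck_at(t1,whs1)}
  through step 1 (drive(t1,whs2,whs1)): drop {truck_at(t1,whs1)}, keep {in(p2,t1), pkg_at(p3,gate)}, require {truck_at(t1,whs2)}
    → {in(p2,t1), pkg_at(p3,gate), truck_at(t1,whs2)}

== RESULT ==
["in(p2,t1)", "pkg_at(p3,gate)", "truck_at(t1,whs2)"]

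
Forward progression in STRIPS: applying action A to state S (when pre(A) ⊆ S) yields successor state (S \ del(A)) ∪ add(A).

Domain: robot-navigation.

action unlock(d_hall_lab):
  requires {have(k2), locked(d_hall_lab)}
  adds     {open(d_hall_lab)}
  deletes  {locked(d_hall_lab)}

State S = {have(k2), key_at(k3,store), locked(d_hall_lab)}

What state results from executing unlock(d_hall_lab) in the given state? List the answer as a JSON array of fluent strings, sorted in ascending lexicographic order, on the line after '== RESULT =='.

Progress:
  pre ⊆ S: {have(k2), locked(d_hall_lab)} ⊆ S  — applicable
  S \ del = {have(k2), key_at(k3,store)}
  ∪ add   = {have(k2), key_at(k3,store), open(d_hall_lab)}

== RESULT ==
["have(k2)", "key_at(k3,store)", "open(d_hall_lab)"]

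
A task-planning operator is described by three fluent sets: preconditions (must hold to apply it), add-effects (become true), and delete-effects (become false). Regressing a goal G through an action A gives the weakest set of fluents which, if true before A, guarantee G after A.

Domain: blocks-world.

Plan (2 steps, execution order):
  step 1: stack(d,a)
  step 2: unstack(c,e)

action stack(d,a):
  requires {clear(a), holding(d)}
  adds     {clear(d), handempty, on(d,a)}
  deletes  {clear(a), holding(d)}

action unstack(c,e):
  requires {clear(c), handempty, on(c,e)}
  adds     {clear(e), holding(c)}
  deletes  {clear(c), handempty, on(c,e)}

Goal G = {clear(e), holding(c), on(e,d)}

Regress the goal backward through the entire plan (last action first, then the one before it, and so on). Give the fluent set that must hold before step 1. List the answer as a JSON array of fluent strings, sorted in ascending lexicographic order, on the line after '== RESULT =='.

Work backward from the goal:
  through step 2 (unstack(c,e)): drop {clear(e), holding(c)}, keep {on(e,d)}, require {clear(c), handempty, on(c,e)}
    → {clear(c), handempty, on(c,e), on(e,d)}
  through step 1 (stack(d,a)): drop {handempty}, keep {clear(c), on(c,e), on(e,d)}, require {clear(a), holding(d)}
    → {clear(a), clear(c), holding(d), on(c,e), on(e,d)}

== RESULT ==
["clear(a)", "clear(c)", "holding(d)", "on(c,e)", "on(e,d)"]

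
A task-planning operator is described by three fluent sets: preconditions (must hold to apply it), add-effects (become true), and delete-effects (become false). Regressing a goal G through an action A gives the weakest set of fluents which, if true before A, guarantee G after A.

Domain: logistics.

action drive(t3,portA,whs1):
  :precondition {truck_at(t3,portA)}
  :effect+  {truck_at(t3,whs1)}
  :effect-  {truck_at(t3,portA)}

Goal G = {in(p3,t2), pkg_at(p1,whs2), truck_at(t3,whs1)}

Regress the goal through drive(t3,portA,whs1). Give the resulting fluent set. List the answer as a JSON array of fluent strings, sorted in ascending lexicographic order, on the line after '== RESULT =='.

Compute (G \ add) ∪ pre:
  G ∩ del = {}  (empty — regression defined)
  G \ add = {in(p3,t2), pkg_at(p1,whs2), truck_at(t3,whs1)} \ {truck_at(t3,whs1)} = {in(p3,t2), pkg_at(p1,whs2)}
  ∪ pre   = {in(p3,t2), pkg_at(p1,whs2)} ∪ {truck_at(t3,portA)}
          = {in(p3,t2), pkg_at(p1,whs2), truck_at(t3,portA)}

== RESULT ==
["in(p3,t2)", "pkg_at(p1,whs2)", "truck_at(t3,portA)"]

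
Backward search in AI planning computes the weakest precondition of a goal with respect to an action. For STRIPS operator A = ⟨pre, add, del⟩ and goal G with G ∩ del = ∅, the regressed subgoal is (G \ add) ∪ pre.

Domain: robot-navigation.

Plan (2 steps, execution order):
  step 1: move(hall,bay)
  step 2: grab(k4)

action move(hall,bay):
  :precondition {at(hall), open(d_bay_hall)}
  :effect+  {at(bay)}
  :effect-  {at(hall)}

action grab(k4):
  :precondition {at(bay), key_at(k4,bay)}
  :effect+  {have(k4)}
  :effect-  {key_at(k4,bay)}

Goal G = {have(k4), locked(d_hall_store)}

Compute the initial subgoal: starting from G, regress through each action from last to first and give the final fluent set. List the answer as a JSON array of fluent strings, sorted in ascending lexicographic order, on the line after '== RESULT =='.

Regress step by step:
  through step 2 (grab(k4)): drop {have(k4)}, keep {locked(d_hall_store)}, require {at(bay), key_at(k4,bay)}
    → {at(bay), key_at(k4,bay), locked(d_hall_store)}
  through step 1 (move(hall,bay)): drop {at(bay)}, keep {key_at(k4,bay), locked(d_hall_store)}, require {at(hall), open(d_bay_hall)}
    → {at(hall), key_at(k4,bay), locked(d_hall_store), open(d_bay_hall)}

== RESULT ==
["at(hall)", "key_at(k4,bay)", "locked(d_hall_store)", "open(d_bay_hall)"]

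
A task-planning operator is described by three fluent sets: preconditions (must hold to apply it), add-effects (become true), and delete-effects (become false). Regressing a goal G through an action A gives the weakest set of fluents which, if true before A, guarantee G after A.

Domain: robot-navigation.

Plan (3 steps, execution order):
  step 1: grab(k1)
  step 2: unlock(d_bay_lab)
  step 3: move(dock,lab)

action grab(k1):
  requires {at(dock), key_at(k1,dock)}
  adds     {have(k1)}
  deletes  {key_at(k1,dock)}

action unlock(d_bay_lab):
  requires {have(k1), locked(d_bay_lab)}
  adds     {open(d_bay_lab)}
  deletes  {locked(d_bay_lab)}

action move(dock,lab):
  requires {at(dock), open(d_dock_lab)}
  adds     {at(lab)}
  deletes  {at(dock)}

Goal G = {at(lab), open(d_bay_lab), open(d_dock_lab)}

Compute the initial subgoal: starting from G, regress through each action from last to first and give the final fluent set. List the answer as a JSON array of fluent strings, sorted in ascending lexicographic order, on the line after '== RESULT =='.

Regress step by step:
  through step 3 (move(dock,lab)): drop {at(lab)}, keep {open(d_bay_lab), open(d_dock_lab)}, require {at(dock), open(d_dock_lab)}
    → {at(dock), open(d_bay_lab), open(d_dock_lab)}
  through step 2 (unlock(d_bay_lab)): drop {open(d_bay_lab)}, keep {at(dock), open(d_dock_lab)}, require {have(k1), locked(d_bay_lab)}
    → {at(dock), have(k1), locked(d_bay_lab), open(d_dock_lab)}
  through step 1 (grab(k1)): drop {have(k1)}, keep {at(dock), locked(d_bay_lab), open(d_dock_lab)}, require {at(dock), key_at(k1,dock)}
    → {at(dock), key_at(k1,dock), locked(d_bay_lab), open(d_dock_lab)}

== RESULT ==
["at(dock)", "key_at(k1,dock)", "locked(d_bay_lab)", "open(d_dock_lab)"]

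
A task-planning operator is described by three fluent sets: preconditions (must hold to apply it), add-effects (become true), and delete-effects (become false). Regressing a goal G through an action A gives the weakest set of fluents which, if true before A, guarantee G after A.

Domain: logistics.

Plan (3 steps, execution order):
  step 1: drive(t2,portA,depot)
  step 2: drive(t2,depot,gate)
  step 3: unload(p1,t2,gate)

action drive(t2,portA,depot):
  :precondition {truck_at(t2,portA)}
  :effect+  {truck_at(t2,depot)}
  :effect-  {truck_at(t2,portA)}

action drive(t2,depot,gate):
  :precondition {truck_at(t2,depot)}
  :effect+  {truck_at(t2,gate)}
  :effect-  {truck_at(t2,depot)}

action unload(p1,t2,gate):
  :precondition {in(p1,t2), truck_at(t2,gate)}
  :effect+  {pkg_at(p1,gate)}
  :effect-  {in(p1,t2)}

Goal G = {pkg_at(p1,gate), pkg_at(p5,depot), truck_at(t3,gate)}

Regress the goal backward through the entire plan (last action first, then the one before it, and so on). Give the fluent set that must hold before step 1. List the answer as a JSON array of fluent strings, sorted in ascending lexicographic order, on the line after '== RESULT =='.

Work backward from the goal:
  through step 3 (unload(p1,t2,gate)): drop {pkg_at(p1,gate)}, keep {pkg_at(p5,depot), truck_at(t3,gate)}, require {in(p1,t2), truck_at(t2,gate)}
    → {in(p1,t2), pkg_at(p5,depot), truck_at(t2,gate), truck_at(t3,gate)}
  through step 2 (drive(t2,depot,gate)): drop {truck_at(t2,gate)}, keep {in(p1,t2), pkg_at(p5,depot), truck_at(t3,gate)}, require {truck_at(t2,depot)}
    → {in(p1,t2), pkg_at(p5,depot), truck_at(t2,depot), truck_at(t3,gate)}
  through step 1 (drive(t2,portA,depot)): drop {truck_at(t2,depot)}, keep {in(p1,t2), pkg_at(p5,depot), truck_at(t3,gate)}, require {truck_at(t2,portA)}
    → {in(p1,t2), pkg_at(p5,depot), truck_at(t2,portA), truck_at(t3,gate)}

== RESULT ==
["in(p1,t2)", "pkg_at(p5,depot)", "truck_at(t2,portA)", "truck_at(t3,gate)"]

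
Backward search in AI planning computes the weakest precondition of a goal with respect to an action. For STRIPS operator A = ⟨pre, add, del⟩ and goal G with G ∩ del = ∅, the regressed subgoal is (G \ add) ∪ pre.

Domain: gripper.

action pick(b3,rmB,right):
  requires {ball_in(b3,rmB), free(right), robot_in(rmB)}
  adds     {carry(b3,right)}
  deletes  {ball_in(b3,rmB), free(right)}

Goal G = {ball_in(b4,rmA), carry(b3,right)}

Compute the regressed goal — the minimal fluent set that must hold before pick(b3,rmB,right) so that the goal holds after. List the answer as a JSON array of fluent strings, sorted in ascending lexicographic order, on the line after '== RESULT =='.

Regress:
  G ∩ del = {}  (empty — regression defined)
  G \ add = {ball_in(b4,rmA), carry(b3,right)} \ {carry(b3,right)} = {ball_in(b4,rmA)}
  ∪ pre   = {ball_in(b4,rmA)} ∪ {ball_in(b3,rmB), free(right), robot_in(rmB)}
          = {ball_in(b3,rmB), ball_in(b4,rmA), free(right), robot_in(rmB)}

== RESULT ==
["ball_in(b3,rmB)", "ball_in(b4,rmA)", "free(right)", "robot_in(rmB)"]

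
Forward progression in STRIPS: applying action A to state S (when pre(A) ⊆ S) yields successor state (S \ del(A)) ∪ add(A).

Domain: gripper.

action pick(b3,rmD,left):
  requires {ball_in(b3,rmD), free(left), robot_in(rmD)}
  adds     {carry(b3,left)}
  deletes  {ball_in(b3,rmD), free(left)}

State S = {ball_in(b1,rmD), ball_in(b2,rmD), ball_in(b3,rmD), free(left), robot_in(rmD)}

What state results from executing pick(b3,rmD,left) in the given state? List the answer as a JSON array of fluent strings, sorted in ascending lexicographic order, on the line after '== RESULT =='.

Compute (S \ del) ∪ add:
  pre ⊆ S: {ball_in(b3,rmD), free(left), robot_in(rmD)} ⊆ S  — applicable
  S \ del = {ball_in(b1,rmD), ball_in(b2,rmD), robot_in(rmD)}
  ∪ add   = {ball_in(b1,rmD), ball_in(b2,rmD), carry(b3,left), robot_in(rmD)}

== RESULT ==
["ball_in(b1,rmD)", "ball_in(b2,rmD)", "carry(b3,left)", "robot_in(rmD)"]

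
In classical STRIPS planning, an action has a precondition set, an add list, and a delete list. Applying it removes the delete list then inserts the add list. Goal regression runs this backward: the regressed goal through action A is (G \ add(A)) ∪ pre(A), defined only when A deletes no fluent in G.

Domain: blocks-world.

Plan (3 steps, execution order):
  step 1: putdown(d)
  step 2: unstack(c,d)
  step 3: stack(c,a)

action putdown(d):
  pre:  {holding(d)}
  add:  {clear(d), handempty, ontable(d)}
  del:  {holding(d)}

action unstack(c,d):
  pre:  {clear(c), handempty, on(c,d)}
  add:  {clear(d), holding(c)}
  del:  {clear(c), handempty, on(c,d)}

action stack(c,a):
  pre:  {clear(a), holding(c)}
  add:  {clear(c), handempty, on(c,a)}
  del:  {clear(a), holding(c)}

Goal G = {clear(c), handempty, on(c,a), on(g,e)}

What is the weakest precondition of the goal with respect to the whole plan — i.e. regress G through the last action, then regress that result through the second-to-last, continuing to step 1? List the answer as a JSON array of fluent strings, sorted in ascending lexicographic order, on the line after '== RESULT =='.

Regress step by step:
  through step 3 (stack(c,a)): drop {clear(c), handempty, on(c,a)}, keep {on(g,e)}, require {clear(a), holding(c)}
    → {clear(a), holding(c), on(g,e)}
  through step 2 (unstack(c,d)): drop {holding(c)}, keep {clear(a), on(g,e)}, require {clear(c), handempty, on(c,d)}
    → {clear(a), clear(c), handempty, on(c,d), on(g,e)}
  through step 1 (putdown(d)): drop {handempty}, keep {clear(a), clear(c), on(c,d), on(g,e)}, require {holding(d)}
    → {clear(a), clear(c), holding(d), on(c,d), on(g,e)}

== RESULT ==
["clear(a)", "clear(c)", "holding(d)", "on(c,d)", "on(g,e)"]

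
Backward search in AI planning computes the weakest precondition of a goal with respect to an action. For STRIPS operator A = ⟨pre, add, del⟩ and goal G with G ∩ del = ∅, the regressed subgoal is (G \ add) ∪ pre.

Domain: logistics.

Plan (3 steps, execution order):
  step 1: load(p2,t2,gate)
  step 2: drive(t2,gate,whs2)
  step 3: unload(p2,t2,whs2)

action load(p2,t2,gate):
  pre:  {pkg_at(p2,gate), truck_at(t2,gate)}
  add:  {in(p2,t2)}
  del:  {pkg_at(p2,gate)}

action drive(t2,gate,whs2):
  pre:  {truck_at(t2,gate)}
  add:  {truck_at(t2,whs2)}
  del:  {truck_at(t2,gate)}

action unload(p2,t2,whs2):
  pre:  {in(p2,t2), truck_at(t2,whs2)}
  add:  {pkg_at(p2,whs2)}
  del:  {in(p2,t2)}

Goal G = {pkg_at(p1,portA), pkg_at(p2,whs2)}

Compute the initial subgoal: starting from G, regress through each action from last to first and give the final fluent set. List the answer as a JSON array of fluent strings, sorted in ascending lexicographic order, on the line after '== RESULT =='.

Work backward from the goal:
  through step 3 (unload(p2,t2,whs2)): drop {pkg_at(p2,whs2)}, keep {pkg_at(p1,portA)}, require {in(p2,t2), truck_at(t2,whs2)}
    → {in(p2,t2), pkg_at(p1,portA), truck_at(t2,whs2)}
  through step 2 (drive(t2,gate,whs2)): drop {truck_at(t2,whs2)}, keep {in(p2,t2), pkg_at(p1,portA)}, require {truck_at(t2,gate)}
    → {in(p2,t2), pkg_at(p1,portA), truck_at(t2,gate)}
  through step 1 (load(p2,t2,gate)): drop {in(p2,t2)}, keep {pkg_at(p1,portA), truck_at(t2,gate)}, require {pkg_at(p2,gate), truck_at(t2,gate)}
    → {pkg_at(p1,portA), pkg_at(p2,gate), truck_at(t2,gate)}

== RESULT ==
["pkg_at(p1,portA)", "pkg_at(p2,gate)", "truck_at(t2,gate)"]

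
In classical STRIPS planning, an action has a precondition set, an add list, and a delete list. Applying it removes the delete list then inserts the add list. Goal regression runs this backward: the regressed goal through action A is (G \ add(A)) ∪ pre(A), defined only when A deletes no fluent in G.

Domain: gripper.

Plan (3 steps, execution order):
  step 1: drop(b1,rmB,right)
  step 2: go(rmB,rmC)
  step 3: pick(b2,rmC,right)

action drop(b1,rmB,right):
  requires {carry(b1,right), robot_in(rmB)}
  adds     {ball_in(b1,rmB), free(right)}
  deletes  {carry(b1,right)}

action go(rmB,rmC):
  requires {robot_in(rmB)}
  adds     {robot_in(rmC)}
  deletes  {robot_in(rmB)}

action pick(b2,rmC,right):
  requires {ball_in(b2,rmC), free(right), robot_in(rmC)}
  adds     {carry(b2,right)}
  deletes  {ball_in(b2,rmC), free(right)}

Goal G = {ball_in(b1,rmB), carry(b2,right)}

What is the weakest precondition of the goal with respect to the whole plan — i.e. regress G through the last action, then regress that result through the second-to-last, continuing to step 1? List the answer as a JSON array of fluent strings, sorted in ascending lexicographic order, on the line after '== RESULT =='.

Work backward from the goal:
  through step 3 (pick(b2,rmC,right)): drop {carry(b2,right)}, keep {ball_in(b1,rmB)}, require {ball_in(b2,rmC), free(right), robot_in(rmC)}
    → {ball_in(b1,rmB), ball_in(b2,rmC), free(right), robot_in(rmC)}
  through step 2 (go(rmB,rmC)): drop {robot_in(rmC)}, keep {ball_in(b1,rmB), ball_in(b2,rmC), free(right)}, require {robot_in(rmB)}
    → {ball_in(b1,rmB), ball_in(b2,rmC), free(right), robot_in(rmB)}
  through step 1 (drop(b1,rmB,right)): drop {ball_in(b1,rmB), free(right)}, keep {ball_in(b2,rmC), robot_in(rmB)}, require {carry(b1,right), robot_in(rmB)}
    → {ball_in(b2,rmC), carry(b1,right), robot_in(rmB)}

== RESULT ==
["ball_in(b2,rmC)", "carry(b1,right)", "robot_in(rmB)"]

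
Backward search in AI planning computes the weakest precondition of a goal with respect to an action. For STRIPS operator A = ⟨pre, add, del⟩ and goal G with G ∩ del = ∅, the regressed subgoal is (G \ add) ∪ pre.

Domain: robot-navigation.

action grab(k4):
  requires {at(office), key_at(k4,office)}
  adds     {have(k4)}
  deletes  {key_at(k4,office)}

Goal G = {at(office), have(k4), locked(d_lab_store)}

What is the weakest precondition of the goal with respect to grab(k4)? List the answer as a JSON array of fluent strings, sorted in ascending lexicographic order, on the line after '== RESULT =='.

Compute (G \ add) ∪ pre:
  G ∩ del = {}  (empty — regression defined)
  G \ add = {at(office), have(k4), locked(d_lab_store)} \ {have(k4)} = {at(office), locked(d_lab_store)}
  ∪ pre   = {at(office), locked(d_lab_store)} ∪ {at(office), key_at(k4,office)}
          = {at(office), key_at(k4,office), locked(d_lab_store)}

== RESULT ==
["at(office)", "key_at(k4,office)", "locked(d_lab_store)"]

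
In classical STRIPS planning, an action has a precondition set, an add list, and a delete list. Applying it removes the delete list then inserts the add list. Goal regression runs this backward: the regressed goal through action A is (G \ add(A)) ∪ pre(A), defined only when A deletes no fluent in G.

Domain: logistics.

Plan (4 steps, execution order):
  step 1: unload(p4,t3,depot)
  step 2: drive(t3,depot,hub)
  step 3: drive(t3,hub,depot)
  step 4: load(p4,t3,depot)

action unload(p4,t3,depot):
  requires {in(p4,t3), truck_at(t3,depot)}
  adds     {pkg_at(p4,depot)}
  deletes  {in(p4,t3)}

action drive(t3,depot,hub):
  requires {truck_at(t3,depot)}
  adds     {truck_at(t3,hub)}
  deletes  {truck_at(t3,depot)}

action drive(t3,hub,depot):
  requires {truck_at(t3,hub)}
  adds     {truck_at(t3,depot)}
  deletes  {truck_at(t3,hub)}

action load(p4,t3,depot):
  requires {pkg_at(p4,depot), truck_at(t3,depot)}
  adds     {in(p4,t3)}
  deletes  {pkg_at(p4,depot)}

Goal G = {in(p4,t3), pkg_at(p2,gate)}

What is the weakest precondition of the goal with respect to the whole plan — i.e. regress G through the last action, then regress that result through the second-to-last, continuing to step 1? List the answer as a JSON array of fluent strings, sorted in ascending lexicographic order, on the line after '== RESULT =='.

Work backward from the goal:
  through step 4 (load(p4,t3,depot)): drop {in(p4,t3)}, keep {pkg_at(p2,gate)}, require {pkg_at(p4,depot), truck_at(t3,depot)}
    → {pkg_at(p2,gate), pkg_at(p4,depot), truck_at(t3,depot)}
  through step 3 (drive(t3,hub,depot)): drop {truck_at(t3,depot)}, keep {pkg_at(p2,gate), pkg_at(p4,depot)}, require {truck_at(t3,hub)}
    → {pkg_at(p2,gate), pkg_at(p4,depot), truck_at(t3,hub)}
  through step 2 (drive(t3,depot,hub)): drop {truck_at(t3,hub)}, keep {pkg_at(p2,gate), pkg_at(p4,depot)}, require {truck_at(t3,depot)}
    → {pkg_at(p2,gate), pkg_at(p4,depot), truck_at(t3,depot)}
  through step 1 (unload(p4,t3,depot)): drop {pkg_at(p4,depot)}, keep {pkg_at(p2,gate), truck_at(t3,depot)}, require {in(p4,t3), truck_at(t3,depot)}
    → {in(p4,t3), pkg_at(p2,gate), truck_at(t3,depot)}

== RESULT ==
["in(p4,t3)", "pkg_at(p2,gate)", "truck_at(t3,depot)"]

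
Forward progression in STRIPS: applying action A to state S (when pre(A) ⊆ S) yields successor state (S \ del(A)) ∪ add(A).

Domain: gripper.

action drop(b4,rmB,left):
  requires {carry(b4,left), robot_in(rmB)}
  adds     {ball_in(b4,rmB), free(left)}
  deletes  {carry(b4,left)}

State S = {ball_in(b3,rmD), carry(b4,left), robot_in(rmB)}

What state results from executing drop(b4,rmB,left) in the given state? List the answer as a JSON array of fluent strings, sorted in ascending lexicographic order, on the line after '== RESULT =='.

Progress:
  pre ⊆ S: {carry(b4,left), robot_in(rmB)} ⊆ S  — applicable
  S \ del = {ball_in(b3,rmD), robot_in(rmB)}
  ∪ add   = {ball_in(b3,rmD), ball_in(b4,rmB), free(left), robot_in(rmB)}

== RESULT ==
["ball_in(b3,rmD)", "ball_in(b4,rmB)", "free(left)", "robot_in(rmB)"]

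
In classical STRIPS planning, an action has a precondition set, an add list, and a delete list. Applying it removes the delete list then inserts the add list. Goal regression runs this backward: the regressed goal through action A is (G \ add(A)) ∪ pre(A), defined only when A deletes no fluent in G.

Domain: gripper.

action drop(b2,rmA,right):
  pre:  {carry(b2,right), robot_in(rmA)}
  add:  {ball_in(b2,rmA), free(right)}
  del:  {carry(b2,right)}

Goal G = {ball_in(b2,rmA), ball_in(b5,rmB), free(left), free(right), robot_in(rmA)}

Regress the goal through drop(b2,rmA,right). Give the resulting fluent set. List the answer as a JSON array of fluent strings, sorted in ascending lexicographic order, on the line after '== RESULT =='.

Regress:
  G ∩ del = {}  (empty — regression defined)
  G \ add = {ball_in(b2,rmA), ball_in(b5,rmB), free(left), free(right), robot_in(rmA)} \ {ball_in(b2,rmA), free(right)} = {ball_in(b5,rmB), free(left), robot_in(rmA)}
  ∪ pre   = {ball_in(b5,rmB), free(left), robot_in(rmA)} ∪ {carry(b2,right), robot_in(rmA)}
          = {ball_in(b5,rmB), carry(b2,right), free(left), robot_in(rmA)}

== RESULT ==
["ball_in(b5,rmB)", "carry(b2,right)", "free(left)", "robot_in(rmA)"]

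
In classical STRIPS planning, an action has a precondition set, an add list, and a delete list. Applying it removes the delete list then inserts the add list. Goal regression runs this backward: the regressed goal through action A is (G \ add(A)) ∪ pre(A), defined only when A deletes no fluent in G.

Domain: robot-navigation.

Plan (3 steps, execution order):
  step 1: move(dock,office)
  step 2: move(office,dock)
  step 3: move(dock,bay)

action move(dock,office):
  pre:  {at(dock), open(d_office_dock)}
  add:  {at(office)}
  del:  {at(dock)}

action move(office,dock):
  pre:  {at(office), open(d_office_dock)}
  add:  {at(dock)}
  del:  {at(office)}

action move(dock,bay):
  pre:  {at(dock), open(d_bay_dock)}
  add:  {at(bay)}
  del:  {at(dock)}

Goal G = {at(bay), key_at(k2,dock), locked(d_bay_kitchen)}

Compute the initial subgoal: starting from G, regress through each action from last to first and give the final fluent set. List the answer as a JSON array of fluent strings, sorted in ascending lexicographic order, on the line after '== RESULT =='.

Regress step by step:
  through step 3 (move(dock,bay)): drop {at(bay)}, keep {key_at(k2,dock), locked(d_bay_kitchen)}, require {at(dock), open(d_bay_dock)}
    → {at(dock), key_at(k2,dock), locked(d_bay_kitchen), open(d_bay_dock)}
  through step 2 (move(office,dock)): drop {at(dock)}, keep {key_at(k2,dock), locked(d_bay_kitchen), open(d_bay_dock)}, require {at(office), open(d_office_dock)}
    → {at(office), key_at(k2,dock), locked(d_bay_kitchen), open(d_bay_dock), open(d_office_dock)}
  through step 1 (move(dock,office)): drop {at(office)}, keep {key_at(k2,dock), locked(d_bay_kitchen), open(d_bay_dock), open(d_office_dock)}, require {at(dock), open(d_office_dock)}
    → {at(dock), key_at(k2,dock), locked(d_bay_kitchen), open(d_bay_dock), open(d_office_dock)}

== RESULT ==
["at(dock)", "key_at(k2,dock)", "locked(d_bay_kitchen)", "open(d_bay_dock)", "open(d_office_dock)"]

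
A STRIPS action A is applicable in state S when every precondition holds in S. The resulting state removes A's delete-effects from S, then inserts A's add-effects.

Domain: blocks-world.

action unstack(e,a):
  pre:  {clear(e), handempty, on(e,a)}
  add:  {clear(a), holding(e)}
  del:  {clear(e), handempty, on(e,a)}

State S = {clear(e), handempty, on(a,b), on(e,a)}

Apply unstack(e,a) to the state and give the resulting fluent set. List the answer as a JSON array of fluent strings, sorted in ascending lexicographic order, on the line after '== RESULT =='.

Compute (S \ del) ∪ add:
  pre ⊆ S: {clear(e), handempty, on(e,a)} ⊆ S  — applicable
  S \ del = {on(a,b)}
  ∪ add   = {clear(a), holding(e), on(a,b)}

== RESULT ==
["clear(a)", "holding(e)", "on(a,b)"]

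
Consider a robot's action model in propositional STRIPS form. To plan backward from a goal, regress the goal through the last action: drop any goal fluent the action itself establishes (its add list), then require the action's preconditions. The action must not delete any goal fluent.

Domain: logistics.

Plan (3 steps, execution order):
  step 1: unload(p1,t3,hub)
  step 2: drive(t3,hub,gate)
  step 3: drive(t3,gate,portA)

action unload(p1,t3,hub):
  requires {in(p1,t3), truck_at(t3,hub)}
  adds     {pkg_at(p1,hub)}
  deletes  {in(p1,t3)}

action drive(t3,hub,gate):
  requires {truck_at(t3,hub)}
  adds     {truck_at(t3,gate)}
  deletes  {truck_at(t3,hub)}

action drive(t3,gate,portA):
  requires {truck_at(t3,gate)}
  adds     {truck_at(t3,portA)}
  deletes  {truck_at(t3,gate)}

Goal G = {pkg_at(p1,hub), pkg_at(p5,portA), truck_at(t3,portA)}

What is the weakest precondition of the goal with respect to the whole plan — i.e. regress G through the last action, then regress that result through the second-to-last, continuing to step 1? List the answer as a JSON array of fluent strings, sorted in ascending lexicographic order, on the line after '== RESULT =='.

Regress step by step:
  through step 3 (drive(t3,gate,portA)): drop {truck_at(t3,portA)}, keep {pkg_at(p1,hub), pkg_at(p5,portA)}, require {truck_at(t3,gate)}
    → {pkg_at(p1,hub), pkg_at(p5,portA), truck_at(t3,gate)}
  through step 2 (drive(t3,hub,gate)): drop {truck_at(t3,gate)}, keep {pkg_at(p1,hub), pkg_at(p5,portA)}, require {truck_at(t3,hub)}
    → {pkg_at(p1,hub), pkg_at(p5,portA), truck_at(t3,hub)}
  through step 1 (unload(p1,t3,hub)): drop {pkg_at(p1,hub)}, keep {pkg_at(p5,portA), truck_at(t3,hub)}, require {in(p1,t3), truck_at(t3,hub)}
    → {in(p1,t3), pkg_at(p5,portA), truck_at(t3,hub)}

== RESULT ==
["in(p1,t3)", "pkg_at(p5,portA)", "truck_at(t3,hub)"]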